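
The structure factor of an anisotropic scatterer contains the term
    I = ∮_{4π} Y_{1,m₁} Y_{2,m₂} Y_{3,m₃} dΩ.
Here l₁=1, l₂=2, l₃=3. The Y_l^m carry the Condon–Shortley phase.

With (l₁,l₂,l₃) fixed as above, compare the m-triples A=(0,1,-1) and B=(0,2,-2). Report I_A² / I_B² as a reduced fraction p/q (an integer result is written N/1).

Shared (l₁,l₂,l₃)=(1,2,3): N and (l;000)² cancel in I_A²/I_B².
A: Δ = 0!·2!·4!/7! = 1/105; Racah Σ t=0..0: t=0:+1/6 = 1/6; ⇒ 3j(1 2 3; 0 1 -1)² = 8/105, sgn +1
B: Δ = 0!·2!·4!/7! = 1/105; Racah Σ t=0..0: t=0:+1/24 = 1/24; ⇒ 3j(1 2 3; 0 2 -2)² = 1/21, sgn -1
I_A²/I_B² = (8/105)/(1/21) = 8/5

8/5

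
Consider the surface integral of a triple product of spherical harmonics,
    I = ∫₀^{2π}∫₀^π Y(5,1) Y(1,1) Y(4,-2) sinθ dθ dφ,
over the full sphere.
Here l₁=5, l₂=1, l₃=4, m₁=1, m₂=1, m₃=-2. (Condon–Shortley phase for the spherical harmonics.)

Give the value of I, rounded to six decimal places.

-0.120286

m-sum 0 ✓  L=10 even ✓  4≤4≤6 ✓
Π(2lᵢ+1) = 11×3×9 = 297
triangle coeff Δ(5,1,4) = 1/495
Σ_t [1,1]: t=1:−1/576 = -1/576
(3j)²=5/99 [(5 1 4; 0 0 0)], sign=-1
Σ_t [2,2]: t=2:+1/2880 = 1/2880
(3j)²=2/165 [(5 1 4; 1 1 -2)], sign=+1
⇒ 4πI² = 2/11
I = (-1)√(2/11/(4π)) = -0.12028562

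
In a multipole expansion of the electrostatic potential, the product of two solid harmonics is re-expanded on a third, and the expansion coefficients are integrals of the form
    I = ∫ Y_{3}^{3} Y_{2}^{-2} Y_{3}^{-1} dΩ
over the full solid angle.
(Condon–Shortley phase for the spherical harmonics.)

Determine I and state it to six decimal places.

0.132981

Checks pass: Σm=0; 8 even; l₃=3∈[1,5].
(2·3+1)(2·2+1)(2·3+1) = 245
Δ: 2! 4! 2! / 9! → 1/3780
sum: t=0:+1/24 t=1:−1/4 t=2:+1/24 = -1/6
3j²(3 2 3; 0 0 0) = Δ·Π!·Σ² = 4/105  (sign +1)
sum: t=0:+1/96 = 1/96
3j²(3 2 3; 3 -2 -1) = Δ·Π!·Σ² = 1/42  (sign +1)
combine: 4πI² = 245·4/105·1/42 = 2/9
take √, sign +1: I = 0.13298076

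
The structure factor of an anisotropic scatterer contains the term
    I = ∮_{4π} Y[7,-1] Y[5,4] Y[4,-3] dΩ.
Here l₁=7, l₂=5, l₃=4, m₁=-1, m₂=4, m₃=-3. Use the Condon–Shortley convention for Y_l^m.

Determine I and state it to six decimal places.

0.090705

m-sum 0 ✓  L=16 even ✓  2≤4≤12 ✓
Π(2lᵢ+1) = 15×11×9 = 1485
triangle coeff Δ(7,5,4) = 1/6126120
Σ_t [3,5]: t=3:−1/69120 t=4:+1/20736 t=5:−1/69120 = 1/51840
(3j)²=280/21879 [(7 5 4; 0 0 0)], sign=+1
Σ_t [7,8]: t=7:−1/1209600 t=8:+1/29030400 = -23/29030400
(3j)²=529/97240 [(7 5 4; -1 4 -3)], sign=+1
⇒ 4πI² = 55545/537251
I = (+1)√(55545/537251/(4π)) = 0.09070452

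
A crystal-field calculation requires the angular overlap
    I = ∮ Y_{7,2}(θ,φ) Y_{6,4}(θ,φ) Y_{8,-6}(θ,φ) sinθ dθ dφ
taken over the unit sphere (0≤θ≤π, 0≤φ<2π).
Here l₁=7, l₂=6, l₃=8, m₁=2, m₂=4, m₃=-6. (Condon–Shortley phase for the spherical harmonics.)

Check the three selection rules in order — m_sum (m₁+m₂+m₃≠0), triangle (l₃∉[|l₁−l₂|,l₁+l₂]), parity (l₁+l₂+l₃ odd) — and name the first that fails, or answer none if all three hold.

Σmᵢ = 0  ✓
l₃∈[|l₁−l₂|,l₁+l₂]=[1,13], have l₃=8  ✓
Σlᵢ = 21 ⇒ odd  ✗

parity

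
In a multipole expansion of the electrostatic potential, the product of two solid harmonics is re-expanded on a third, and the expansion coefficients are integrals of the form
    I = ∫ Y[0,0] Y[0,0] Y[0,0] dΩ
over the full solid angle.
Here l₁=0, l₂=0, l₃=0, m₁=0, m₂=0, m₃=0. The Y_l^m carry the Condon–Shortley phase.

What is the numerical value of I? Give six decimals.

0.282095

Rules hold: Σm=0, L=0 even, 0≤0≤0.
N = 1·1·1 = 1
Δ = 0!·0!·0!/1! = 1/1
Racah Σ t=0..0: t=0:+1/1 = 1/1
⇒ 3j(0 0 0; 0 0 0)² = 1/1, sgn +1
(m-triple is (0,0,0) — same symbol as above.)
4πI² = N·(3j₀)²·(3jₘ)² = 1/1
I = +1·√(1/4π) = 0.28209479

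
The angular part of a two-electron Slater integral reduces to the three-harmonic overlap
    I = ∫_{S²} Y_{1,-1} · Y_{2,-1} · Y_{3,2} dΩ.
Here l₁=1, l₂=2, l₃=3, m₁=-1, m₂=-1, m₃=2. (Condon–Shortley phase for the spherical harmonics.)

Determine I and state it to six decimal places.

Rules hold: Σm=0, L=6 even, 1≤3≤3.
N = 3·5·7 = 105
Δ = 0!·2!·4!/7! = 1/105
Racah Σ t=0..0: t=0:+1/4 = 1/4
⇒ 3j(1 2 3; 0 0 0)² = 3/35, sgn -1
Racah Σ t=0..0: t=0:+1/12 = 1/12
⇒ 3j(1 2 3; -1 -1 2)² = 2/21, sgn -1
4πI² = N·(3j₀)²·(3jₘ)² = 6/7
I = +1·√(0.857143/4π) = 0.26116903

0.261169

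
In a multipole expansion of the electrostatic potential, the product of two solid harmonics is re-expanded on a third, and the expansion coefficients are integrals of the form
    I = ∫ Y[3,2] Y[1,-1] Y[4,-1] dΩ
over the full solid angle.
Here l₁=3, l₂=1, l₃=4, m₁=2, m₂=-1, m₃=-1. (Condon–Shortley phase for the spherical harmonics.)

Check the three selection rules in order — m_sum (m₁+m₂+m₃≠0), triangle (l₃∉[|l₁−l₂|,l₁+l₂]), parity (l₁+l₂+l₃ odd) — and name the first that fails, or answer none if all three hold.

m₁+m₂+m₃ = 2 − 1 − 1 = 0  ✓
triangle: |3−1|=2 ≤ l₃=4 ≤ 3+1=4  ✓
parity: l₁+l₂+l₃ = 8 is even  ✓

none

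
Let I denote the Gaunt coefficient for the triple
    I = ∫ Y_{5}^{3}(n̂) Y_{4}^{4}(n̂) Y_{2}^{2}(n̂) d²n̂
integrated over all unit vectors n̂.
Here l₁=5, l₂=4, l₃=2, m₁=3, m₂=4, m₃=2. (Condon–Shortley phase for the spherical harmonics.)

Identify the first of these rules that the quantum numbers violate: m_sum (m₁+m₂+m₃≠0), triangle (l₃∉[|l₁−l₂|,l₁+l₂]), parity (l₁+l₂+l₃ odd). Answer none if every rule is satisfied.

Σmᵢ = 9  ✗
l₃∈[|l₁−l₂|,l₁+l₂]=[1,9], have l₃=2
Σlᵢ = 11 ⇒ odd

m_sum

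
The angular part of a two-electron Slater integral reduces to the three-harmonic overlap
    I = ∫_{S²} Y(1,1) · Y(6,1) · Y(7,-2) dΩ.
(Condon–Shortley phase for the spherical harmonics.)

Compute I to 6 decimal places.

Checks pass: Σm=0; 14 even; l₃=7∈[5,7].
(2·1+1)(2·6+1)(2·7+1) = 585
Δ: 0! 2! 12! / 15! → 1/1365
sum: t=0:+1/518400 = 1/518400
3j²(1 6 7; 0 0 0) = Δ·Π!·Σ² = 7/195  (sign -1)
sum: t=0:+1/1209600 = 1/1209600
3j²(1 6 7; 1 1 -2) = Δ·Π!·Σ² = 12/455  (sign -1)
combine: 4πI² = 585·7/195·12/455 = 36/65
take √, sign +1: I = 0.20993732

0.209937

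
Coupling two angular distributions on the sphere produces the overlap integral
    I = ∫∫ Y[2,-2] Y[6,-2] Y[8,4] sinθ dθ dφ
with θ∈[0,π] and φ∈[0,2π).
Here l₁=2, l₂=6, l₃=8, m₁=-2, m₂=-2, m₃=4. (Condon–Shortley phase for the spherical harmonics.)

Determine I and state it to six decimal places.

Rules hold: Σm=0, L=16 even, 4≤8≤8.
N = 5·13·17 = 1105
Δ = 0!·4!·12!/17! = 1/30940
Racah Σ t=0..0: t=0:+1/2073600 = 1/2073600
⇒ 3j(2 6 8; 0 0 0)² = 28/1105, sgn +1
Racah Σ t=0..0: t=0:+1/23224320 = 1/23224320
⇒ 3j(2 6 8; -2 -2 4)² = 99/6188, sgn +1
4πI² = N·(3j₀)²·(3jₘ)² = 99/221
I = +1·√(0.447964/4π) = 0.18880632

0.188806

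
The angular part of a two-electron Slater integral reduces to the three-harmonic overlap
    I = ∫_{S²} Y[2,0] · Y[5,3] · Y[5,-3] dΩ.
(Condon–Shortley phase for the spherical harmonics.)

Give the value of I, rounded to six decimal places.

m-sum 0 ✓  L=12 even ✓  3≤5≤7 ✓
Π(2lᵢ+1) = 5×11×11 = 605
triangle coeff Δ(2,5,5) = 1/38610
Σ_t [0,2]: t=0:+1/2880 t=1:−1/576 t=2:+1/2880 = -1/960
(3j)²=10/429 [(2 5 5; 0 0 0)], sign=+1
Σ_t [0,2]: t=0:+1/161280 t=1:−1/5040 t=2:+1/5760 = -1/53760
(3j)²=1/4290 [(2 5 5; 0 3 -3)], sign=-1
⇒ 4πI² = 5/1521
I = (-1)√(5/1521/(4π)) = -0.01617393

-0.016174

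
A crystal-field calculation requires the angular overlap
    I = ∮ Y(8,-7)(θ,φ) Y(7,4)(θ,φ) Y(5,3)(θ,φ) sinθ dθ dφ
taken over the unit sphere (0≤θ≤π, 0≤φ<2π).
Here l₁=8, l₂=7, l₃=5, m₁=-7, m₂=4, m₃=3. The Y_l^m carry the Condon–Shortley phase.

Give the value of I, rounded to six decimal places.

m-sum 0 ✓  L=20 even ✓  1≤5≤15 ✓
Π(2lᵢ+1) = 17×15×11 = 2805
triangle coeff Δ(8,7,5) = 1/814773960
Σ_t [3,7]: t=3:−1/87091200 t=4:+1/4976640 t=5:−1/2073600 t=6:+1/4976640 t=7:−1/87091200 = -1/9676800
(3j)²=360/46189 [(8 7 5; 0 0 0)], sign=+1
Σ_t [9,10]: t=9:−1/1045094400 t=10:+1/2612736000 = -1/1741824000
(3j)²=33/3230 [(8 7 5; -7 4 3)], sign=-1
⇒ 4πI² = 17820/79781
I = (-1)√(17820/79781/(4π)) = -0.13332119

-0.133321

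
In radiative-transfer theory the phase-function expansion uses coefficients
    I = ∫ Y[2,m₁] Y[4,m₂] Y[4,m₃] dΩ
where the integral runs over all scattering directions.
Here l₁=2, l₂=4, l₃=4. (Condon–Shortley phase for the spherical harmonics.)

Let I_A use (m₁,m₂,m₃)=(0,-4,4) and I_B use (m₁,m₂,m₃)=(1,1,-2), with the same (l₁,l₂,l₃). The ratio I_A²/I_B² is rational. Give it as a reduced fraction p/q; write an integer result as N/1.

784/243

l's match ⇒ only the (l;m) 3-j factors differ between A and B.
A: triangle coeff Δ(2,4,4) = 1/13860; Σ_t [0,0]: t=0:+1/2880 = 1/2880; (3j)²=28/495 [(2 4 4; 0 -4 4)], sign=+1
B: triangle coeff Δ(2,4,4) = 1/13860; Σ_t [0,1]: t=0:+1/240 t=1:−1/96 = -1/160; (3j)²=27/1540 [(2 4 4; 1 1 -2)], sign=-1
I_A²/I_B² = (28/495)/(27/1540) = 784/243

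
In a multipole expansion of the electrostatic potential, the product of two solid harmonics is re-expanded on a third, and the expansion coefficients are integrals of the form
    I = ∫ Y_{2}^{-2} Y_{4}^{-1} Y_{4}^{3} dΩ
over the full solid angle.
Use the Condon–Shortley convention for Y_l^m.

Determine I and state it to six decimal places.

Checks pass: Σm=0; 10 even; l₃=4∈[2,6].
(2·2+1)(2·4+1)(2·4+1) = 405
Δ: 2! 2! 6! / 11! → 1/13860
sum: t=0:+1/192 t=1:−1/36 t=2:+1/192 = -5/288
3j²(2 4 4; 0 0 0) = Δ·Π!·Σ² = 20/693  (sign -1)
sum: t=2:+1/480 = 1/480
3j²(2 4 4; -2 -1 3) = Δ·Π!·Σ² = 3/110  (sign -1)
combine: 4πI² = 405·20/693·3/110 = 270/847
take √, sign +1: I = 0.15927046

0.159270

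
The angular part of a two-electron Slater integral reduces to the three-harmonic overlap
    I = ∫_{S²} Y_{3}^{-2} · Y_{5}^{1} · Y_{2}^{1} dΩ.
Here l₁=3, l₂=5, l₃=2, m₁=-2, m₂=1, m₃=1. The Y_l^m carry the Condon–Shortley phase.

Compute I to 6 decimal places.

-0.117387

m-sum 0 ✓  L=10 even ✓  2≤2≤8 ✓
Π(2lᵢ+1) = 7×11×5 = 385
triangle coeff Δ(3,5,2) = 1/2310
Σ_t [3,3]: t=3:−1/144 = -1/144
(3j)²=10/231 [(3 5 2; 0 0 0)], sign=-1
Σ_t [5,5]: t=5:−1/720 = -1/720
(3j)²=4/385 [(3 5 2; -2 1 1)], sign=+1
⇒ 4πI² = 40/231
I = (-1)√(40/231/(4π)) = -0.11738675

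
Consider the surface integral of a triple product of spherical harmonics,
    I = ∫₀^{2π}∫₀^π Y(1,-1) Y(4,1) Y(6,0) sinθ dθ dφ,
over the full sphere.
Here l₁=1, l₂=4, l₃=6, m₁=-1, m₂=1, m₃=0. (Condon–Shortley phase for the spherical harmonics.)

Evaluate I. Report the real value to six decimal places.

triangle: need 3≤l₃≤5, have 6; I=0

0.000000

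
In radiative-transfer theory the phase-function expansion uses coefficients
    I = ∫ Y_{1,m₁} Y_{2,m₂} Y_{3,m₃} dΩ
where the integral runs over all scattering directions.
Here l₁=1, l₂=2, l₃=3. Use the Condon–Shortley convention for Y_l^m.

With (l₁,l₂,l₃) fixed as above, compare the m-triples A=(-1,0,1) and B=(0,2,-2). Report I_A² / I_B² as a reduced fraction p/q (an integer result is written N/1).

Same 1,2,3: normalisation and zero-m 3j drop out of the ratio.
A: Δ: 0! 2! 4! / 7! → 1/105; sum: t=0:+1/8 = 1/8; 3j²(1 2 3; -1 0 1) = Δ·Π!·Σ² = 2/35  (sign +1)
B: Δ: 0! 2! 4! / 7! → 1/105; sum: t=0:+1/24 = 1/24; 3j²(1 2 3; 0 2 -2) = Δ·Π!·Σ² = 1/21  (sign -1)
I_A²/I_B² = (2/35)/(1/21) = 6/5

6/5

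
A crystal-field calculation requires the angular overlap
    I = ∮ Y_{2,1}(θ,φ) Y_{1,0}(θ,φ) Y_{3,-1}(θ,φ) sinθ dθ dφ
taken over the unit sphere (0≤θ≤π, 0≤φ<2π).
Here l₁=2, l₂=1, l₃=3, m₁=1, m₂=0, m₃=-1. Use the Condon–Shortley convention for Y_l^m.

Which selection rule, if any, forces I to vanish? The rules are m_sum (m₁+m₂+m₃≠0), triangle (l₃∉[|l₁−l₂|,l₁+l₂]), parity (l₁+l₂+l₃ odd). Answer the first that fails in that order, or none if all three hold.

none

azimuthal sum: 1 + 0 − 1 = 0  ✓
1 ≤ 3 ≤ 3 (triangle on l)  ✓
L = 2 + 1 + 3 = 6 (even)  ✓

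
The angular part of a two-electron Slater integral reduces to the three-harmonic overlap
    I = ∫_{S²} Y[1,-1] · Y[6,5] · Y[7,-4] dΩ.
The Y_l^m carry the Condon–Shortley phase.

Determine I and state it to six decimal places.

Rules hold: Σm=0, L=14 even, 5≤7≤7.
N = 3·13·15 = 585
Δ = 0!·2!·12!/15! = 1/1365
Racah Σ t=0..0: t=0:+1/518400 = 1/518400
⇒ 3j(1 6 7; 0 0 0)² = 7/195, sgn -1
Racah Σ t=0..0: t=0:+1/79833600 = 1/79833600
⇒ 3j(1 6 7; -1 5 -4)² = 1/455, sgn -1
4πI² = N·(3j₀)²·(3jₘ)² = 3/65
I = +1·√(0.0461538/4π) = 0.06060368

0.060604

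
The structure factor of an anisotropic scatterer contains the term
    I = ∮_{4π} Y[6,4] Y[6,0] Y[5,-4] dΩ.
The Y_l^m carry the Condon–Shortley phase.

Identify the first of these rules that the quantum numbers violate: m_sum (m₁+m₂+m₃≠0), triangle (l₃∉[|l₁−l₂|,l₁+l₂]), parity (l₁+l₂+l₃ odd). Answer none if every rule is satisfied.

azimuthal sum: 4 + 0 − 4 = 0  ✓
0 ≤ 5 ≤ 12 (triangle on l)  ✓
L = 6 + 6 + 5 = 17 (odd)  ✗

parity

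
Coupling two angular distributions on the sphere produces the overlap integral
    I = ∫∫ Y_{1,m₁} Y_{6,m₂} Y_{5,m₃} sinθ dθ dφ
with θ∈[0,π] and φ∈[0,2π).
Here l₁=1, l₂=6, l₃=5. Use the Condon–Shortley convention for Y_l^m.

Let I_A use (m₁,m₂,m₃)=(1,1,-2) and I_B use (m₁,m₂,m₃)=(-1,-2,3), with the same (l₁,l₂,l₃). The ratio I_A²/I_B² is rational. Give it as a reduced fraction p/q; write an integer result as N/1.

l's match ⇒ only the (l;m) 3-j factors differ between A and B.
A: triangle coeff Δ(1,6,5) = 1/858; Σ_t [0,0]: t=0:+1/60480 = 1/60480; (3j)²=5/429 [(1 6 5; 1 1 -2)], sign=-1
B: triangle coeff Δ(1,6,5) = 1/858; Σ_t [2,2]: t=2:+1/161280 = 1/161280; (3j)²=1/143 [(1 6 5; -1 -2 3)], sign=+1
I_A²/I_B² = (5/429)/(1/143) = 5/3

5/3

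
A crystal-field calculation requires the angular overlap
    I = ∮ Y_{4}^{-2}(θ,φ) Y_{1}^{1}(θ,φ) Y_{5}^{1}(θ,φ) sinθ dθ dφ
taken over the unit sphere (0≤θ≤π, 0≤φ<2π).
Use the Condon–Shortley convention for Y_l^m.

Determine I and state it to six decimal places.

Rules hold: Σm=0, L=10 even, 3≤5≤5.
N = 9·3·11 = 297
Δ = 0!·8!·2!/11! = 1/495
Racah Σ t=0..0: t=0:+1/576 = 1/576
⇒ 3j(4 1 5; 0 0 0)² = 5/99, sgn -1
Racah Σ t=0..0: t=0:+1/2880 = 1/2880
⇒ 3j(4 1 5; -2 1 1)² = 2/165, sgn +1
4πI² = N·(3j₀)²·(3jₘ)² = 2/11
I = -1·√(0.181818/4π) = -0.12028562

-0.120286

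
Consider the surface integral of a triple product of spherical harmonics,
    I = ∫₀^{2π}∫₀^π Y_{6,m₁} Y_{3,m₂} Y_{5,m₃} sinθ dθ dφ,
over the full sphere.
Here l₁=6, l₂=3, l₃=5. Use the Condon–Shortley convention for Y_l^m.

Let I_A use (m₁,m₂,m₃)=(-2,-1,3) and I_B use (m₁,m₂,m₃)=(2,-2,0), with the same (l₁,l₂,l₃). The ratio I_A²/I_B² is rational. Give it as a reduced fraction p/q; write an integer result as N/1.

Same 6,3,5: normalisation and zero-m 3j drop out of the ratio.
A: Δ: 4! 8! 2! / 15! → 1/675675; sum: t=0:+1/1935360 t=1:−1/30240 t=2:+1/11520 = 1/18432; 3j²(6 3 5; -2 -1 3) = Δ·Π!·Σ² = 7/429  (sign +1)
B: Δ: 4! 8! 2! / 15! → 1/675675; sum: t=0:+1/13824 t=1:−1/8640 = -1/23040; 3j²(6 3 5; 2 -2 0) = Δ·Π!·Σ² = 2/429  (sign +1)
I_A²/I_B² = (7/429)/(2/429) = 7/2

7/2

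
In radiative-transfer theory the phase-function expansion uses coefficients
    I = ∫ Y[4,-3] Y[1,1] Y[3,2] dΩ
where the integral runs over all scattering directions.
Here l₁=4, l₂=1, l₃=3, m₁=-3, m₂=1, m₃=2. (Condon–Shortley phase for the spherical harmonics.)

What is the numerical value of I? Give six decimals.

-0.282095

m-sum 0 ✓  L=8 even ✓  3≤3≤5 ✓
Π(2lᵢ+1) = 9×3×7 = 189
triangle coeff Δ(4,1,3) = 1/252
Σ_t [1,1]: t=1:−1/36 = -1/36
(3j)²=4/63 [(4 1 3; 0 0 0)], sign=+1
Σ_t [2,2]: t=2:+1/240 = 1/240
(3j)²=1/12 [(4 1 3; -3 1 2)], sign=-1
⇒ 4πI² = 1/1
I = (-1)√(1/1/(4π)) = -0.28209479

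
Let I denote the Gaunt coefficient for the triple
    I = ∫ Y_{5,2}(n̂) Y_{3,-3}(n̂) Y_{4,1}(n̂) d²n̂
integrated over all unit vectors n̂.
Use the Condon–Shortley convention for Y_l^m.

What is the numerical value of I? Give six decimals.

m-sum 0 ✓  L=12 even ✓  2≤4≤8 ✓
Π(2lᵢ+1) = 11×7×9 = 693
triangle coeff Δ(5,3,4) = 1/180180
Σ_t [1,3]: t=1:−1/576 t=2:+1/144 t=3:−1/576 = 1/288
(3j)²=20/1001 [(5 3 4; 0 0 0)], sign=+1
Σ_t [0,0]: t=0:+1/1728 = 1/1728
(3j)²=25/858 [(5 3 4; 2 -3 1)], sign=-1
⇒ 4πI² = 750/1859
I = (-1)√(750/1859/(4π)) = -0.17917854

-0.179179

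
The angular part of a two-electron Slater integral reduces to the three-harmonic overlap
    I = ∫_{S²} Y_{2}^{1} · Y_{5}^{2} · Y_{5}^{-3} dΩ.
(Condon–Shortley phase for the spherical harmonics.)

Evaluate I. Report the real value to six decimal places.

-0.161739

m-sum 0 ✓  L=12 even ✓  3≤5≤7 ✓
Π(2lᵢ+1) = 5×11×11 = 605
triangle coeff Δ(2,5,5) = 1/38610
Σ_t [0,2]: t=0:+1/2880 t=1:−1/576 t=2:+1/2880 = -1/960
(3j)²=10/429 [(2 5 5; 0 0 0)], sign=+1
Σ_t [0,1]: t=0:+1/10080 t=1:−1/2880 = -1/4032
(3j)²=10/429 [(2 5 5; 1 2 -3)], sign=-1
⇒ 4πI² = 500/1521
I = (-1)√(500/1521/(4π)) = -0.16173926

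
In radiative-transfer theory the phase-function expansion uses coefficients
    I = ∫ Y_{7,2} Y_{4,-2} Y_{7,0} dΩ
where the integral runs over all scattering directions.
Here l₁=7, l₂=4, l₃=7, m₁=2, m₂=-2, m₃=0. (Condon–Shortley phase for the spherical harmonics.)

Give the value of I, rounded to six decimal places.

Rules hold: Σm=0, L=18 even, 3≤7≤11.
N = 15·9·15 = 2025
Δ = 4!·10!·4!/19! = 1/58198140
Racah Σ t=0..4: t=0:+1/17418240 t=1:−1/622080 t=2:+1/230400 t=3:−1/622080 t=4:+1/17418240 = 1/806400
⇒ 3j(7 4 7; 0 0 0)² = 2268/230945, sgn -1
Racah Σ t=0..2: t=0:+1/1382400 t=1:−1/622080 t=2:+1/2903040 = -47/87091200
⇒ 3j(7 4 7; 2 -2 0)² = 2209/277134, sgn +1
4πI² = N·(3j₀)²·(3jₘ)² = 338175810/2133423721
I = -1·√(0.158513/4π) = -0.11231242

-0.112312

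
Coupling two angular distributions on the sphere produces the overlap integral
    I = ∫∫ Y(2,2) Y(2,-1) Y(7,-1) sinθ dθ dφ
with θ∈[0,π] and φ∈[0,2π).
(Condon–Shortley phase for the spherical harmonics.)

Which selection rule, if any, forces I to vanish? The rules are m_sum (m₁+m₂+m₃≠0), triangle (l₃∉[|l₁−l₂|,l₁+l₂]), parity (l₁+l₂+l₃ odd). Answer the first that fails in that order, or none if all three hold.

triangle

Σmᵢ = 0  ✓
l₃∈[|l₁−l₂|,l₁+l₂]=[0,4], have l₃=7  ✗
Σlᵢ = 11 ⇒ odd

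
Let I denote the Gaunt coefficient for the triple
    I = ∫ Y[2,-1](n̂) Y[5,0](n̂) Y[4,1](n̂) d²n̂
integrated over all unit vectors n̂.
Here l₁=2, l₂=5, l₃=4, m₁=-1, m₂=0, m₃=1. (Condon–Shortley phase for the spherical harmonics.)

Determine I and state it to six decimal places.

Σlᵢ=11 odd — θ-integrand is odd under cosθ→−cosθ; I=0

0.000000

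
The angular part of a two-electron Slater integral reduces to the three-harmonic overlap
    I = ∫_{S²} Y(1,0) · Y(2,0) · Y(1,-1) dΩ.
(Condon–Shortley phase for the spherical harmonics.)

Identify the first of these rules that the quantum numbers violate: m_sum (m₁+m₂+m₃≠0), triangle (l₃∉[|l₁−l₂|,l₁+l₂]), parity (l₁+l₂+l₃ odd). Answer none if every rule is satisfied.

Σmᵢ = -1  ✗
l₃∈[|l₁−l₂|,l₁+l₂]=[1,3], have l₃=1
Σlᵢ = 4 ⇒ even

m_sum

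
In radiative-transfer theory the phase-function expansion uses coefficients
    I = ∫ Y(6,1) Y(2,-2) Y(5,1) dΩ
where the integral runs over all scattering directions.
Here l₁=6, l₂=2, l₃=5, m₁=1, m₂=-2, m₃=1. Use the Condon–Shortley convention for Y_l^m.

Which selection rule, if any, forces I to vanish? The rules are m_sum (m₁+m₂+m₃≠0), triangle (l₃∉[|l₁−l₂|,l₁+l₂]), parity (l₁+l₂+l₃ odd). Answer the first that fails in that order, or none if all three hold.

azimuthal sum: 1 − 2 + 1 = 0  ✓
4 ≤ 5 ≤ 8 (triangle on l)  ✓
L = 6 + 2 + 5 = 13 (odd)  ✗

parity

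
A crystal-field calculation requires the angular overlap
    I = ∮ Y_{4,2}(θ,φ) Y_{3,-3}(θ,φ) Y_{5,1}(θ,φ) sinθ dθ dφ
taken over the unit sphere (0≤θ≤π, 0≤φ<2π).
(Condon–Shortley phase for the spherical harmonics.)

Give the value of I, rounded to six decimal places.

m-sum 0 ✓  L=12 even ✓  1≤5≤7 ✓
Π(2lᵢ+1) = 9×7×11 = 693
triangle coeff Δ(4,3,5) = 1/180180
Σ_t [0,2]: t=0:+1/576 t=1:−1/144 t=2:+1/576 = -1/288
(3j)²=20/1001 [(4 3 5; 0 0 0)], sign=+1
Σ_t [0,0]: t=0:+1/2304 = 1/2304
(3j)²=75/4004 [(4 3 5; 2 -3 1)], sign=+1
⇒ 4πI² = 3375/13013
I = (+1)√(3375/13013/(4π)) = 0.14366244

0.143662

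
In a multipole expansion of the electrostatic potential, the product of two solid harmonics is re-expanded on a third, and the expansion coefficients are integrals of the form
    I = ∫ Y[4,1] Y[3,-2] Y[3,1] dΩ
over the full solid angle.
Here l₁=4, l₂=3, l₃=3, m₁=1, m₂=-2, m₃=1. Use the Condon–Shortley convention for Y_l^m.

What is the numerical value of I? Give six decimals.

Rules hold: Σm=0, L=10 even, 1≤3≤7.
N = 9·7·7 = 441
Δ = 4!·4!·2!/11! = 1/34650
Racah Σ t=1..3: t=1:−1/72 t=2:+1/16 t=3:−1/72 = 5/144
⇒ 3j(4 3 3; 0 0 0)² = 2/77, sgn -1
Racah Σ t=0..1: t=0:+1/144 t=1:−1/48 = -1/72
⇒ 3j(4 3 3; 1 -2 1)² = 16/693, sgn -1
4πI² = N·(3j₀)²·(3jₘ)² = 32/121
I = +1·√(0.264463/4π) = 0.14506992

0.145070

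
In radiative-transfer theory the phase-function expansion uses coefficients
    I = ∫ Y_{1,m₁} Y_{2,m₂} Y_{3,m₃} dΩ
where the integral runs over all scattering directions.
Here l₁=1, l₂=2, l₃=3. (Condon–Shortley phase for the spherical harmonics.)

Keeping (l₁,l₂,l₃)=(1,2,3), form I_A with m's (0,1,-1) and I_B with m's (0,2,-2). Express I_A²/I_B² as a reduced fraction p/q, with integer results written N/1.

Shared (l₁,l₂,l₃)=(1,2,3): N and (l;000)² cancel in I_A²/I_B².
A: Δ = 0!·2!·4!/7! = 1/105; Racah Σ t=0..0: t=0:+1/6 = 1/6; ⇒ 3j(1 2 3; 0 1 -1)² = 8/105, sgn +1
B: Δ = 0!·2!·4!/7! = 1/105; Racah Σ t=0..0: t=0:+1/24 = 1/24; ⇒ 3j(1 2 3; 0 2 -2)² = 1/21, sgn -1
I_A²/I_B² = (8/105)/(1/21) = 8/5

8/5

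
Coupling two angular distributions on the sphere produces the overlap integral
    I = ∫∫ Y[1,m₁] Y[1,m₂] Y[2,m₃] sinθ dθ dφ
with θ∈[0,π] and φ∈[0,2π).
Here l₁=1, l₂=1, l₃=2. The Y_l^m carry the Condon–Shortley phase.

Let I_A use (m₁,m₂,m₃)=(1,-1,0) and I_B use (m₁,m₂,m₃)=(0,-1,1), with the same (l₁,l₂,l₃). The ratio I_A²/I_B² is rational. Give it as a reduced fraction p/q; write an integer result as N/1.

l's match ⇒ only the (l;m) 3-j factors differ between A and B.
A: triangle coeff Δ(1,1,2) = 1/30; Σ_t [0,0]: t=0:+1/4 = 1/4; (3j)²=1/30 [(1 1 2; 1 -1 0)], sign=+1
B: triangle coeff Δ(1,1,2) = 1/30; Σ_t [0,0]: t=0:+1/2 = 1/2; (3j)²=1/10 [(1 1 2; 0 -1 1)], sign=-1
I_A²/I_B² = (1/30)/(1/10) = 1/3

1/3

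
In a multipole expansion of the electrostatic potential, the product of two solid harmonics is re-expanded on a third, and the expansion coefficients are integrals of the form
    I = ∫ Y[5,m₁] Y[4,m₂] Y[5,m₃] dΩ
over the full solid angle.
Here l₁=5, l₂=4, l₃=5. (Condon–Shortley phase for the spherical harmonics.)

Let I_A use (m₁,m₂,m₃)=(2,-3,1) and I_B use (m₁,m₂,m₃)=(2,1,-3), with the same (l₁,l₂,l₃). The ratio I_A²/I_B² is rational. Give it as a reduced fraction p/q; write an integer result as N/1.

l's match ⇒ only the (l;m) 3-j factors differ between A and B.
A: triangle coeff Δ(5,4,5) = 1/3153150; Σ_t [0,1]: t=0:+1/5184 t=1:−1/6912 = 1/20736; (3j)²=5/2574 [(5 4 5; 2 -3 1)], sign=+1
B: triangle coeff Δ(5,4,5) = 1/3153150; Σ_t [1,3]: t=1:−1/6912 t=2:+1/2880 t=3:−1/17280 = 1/6912; (3j)²=5/429 [(5 4 5; 2 1 -3)], sign=+1
I_A²/I_B² = (5/2574)/(5/429) = 1/6

1/6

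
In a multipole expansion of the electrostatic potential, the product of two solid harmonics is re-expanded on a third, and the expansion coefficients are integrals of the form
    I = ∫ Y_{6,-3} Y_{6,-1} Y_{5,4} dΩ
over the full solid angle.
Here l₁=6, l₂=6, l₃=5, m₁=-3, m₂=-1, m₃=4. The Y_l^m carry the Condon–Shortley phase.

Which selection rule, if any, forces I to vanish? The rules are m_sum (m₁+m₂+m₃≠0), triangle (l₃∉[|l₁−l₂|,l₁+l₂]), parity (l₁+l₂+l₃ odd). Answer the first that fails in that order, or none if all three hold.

parity

m₁+m₂+m₃ = -3 − 1 + 4 = 0  ✓
triangle: |6−6|=0 ≤ l₃=5 ≤ 6+6=12  ✓
parity: l₁+l₂+l₃ = 17 is odd  ✗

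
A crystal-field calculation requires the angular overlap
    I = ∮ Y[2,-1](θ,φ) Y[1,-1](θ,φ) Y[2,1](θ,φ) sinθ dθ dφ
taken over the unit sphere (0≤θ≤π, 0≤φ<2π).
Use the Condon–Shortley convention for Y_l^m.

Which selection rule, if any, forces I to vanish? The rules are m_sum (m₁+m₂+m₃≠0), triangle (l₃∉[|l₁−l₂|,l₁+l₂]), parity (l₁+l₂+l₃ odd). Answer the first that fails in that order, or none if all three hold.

m_sum

m₁+m₂+m₃ = -1 − 1 + 1 = -1  ✗
triangle: |2−1|=1 ≤ l₃=2 ≤ 2+1=3
parity: l₁+l₂+l₃ = 5 is odd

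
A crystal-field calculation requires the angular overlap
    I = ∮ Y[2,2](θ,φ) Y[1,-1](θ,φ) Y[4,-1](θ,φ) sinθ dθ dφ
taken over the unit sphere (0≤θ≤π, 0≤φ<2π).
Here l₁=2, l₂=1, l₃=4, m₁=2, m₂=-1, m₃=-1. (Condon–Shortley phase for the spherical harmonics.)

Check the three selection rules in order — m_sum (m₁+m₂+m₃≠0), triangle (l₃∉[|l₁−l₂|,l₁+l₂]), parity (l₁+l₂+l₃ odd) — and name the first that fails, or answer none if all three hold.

triangle

azimuthal sum: 2 − 1 − 1 = 0  ✓
1 ≤ 4 ≤ 3 (triangle on l)  ✗
L = 2 + 1 + 4 = 7 (odd)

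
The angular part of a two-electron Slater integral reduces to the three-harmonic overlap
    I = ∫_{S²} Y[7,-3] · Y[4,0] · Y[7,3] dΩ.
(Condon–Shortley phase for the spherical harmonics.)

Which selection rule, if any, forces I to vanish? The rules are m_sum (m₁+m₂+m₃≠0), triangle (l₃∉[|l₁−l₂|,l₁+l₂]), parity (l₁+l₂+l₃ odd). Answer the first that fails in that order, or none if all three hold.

none

azimuthal sum: -3 + 0 + 3 = 0  ✓
3 ≤ 7 ≤ 11 (triangle on l)  ✓
L = 7 + 4 + 7 = 18 (even)  ✓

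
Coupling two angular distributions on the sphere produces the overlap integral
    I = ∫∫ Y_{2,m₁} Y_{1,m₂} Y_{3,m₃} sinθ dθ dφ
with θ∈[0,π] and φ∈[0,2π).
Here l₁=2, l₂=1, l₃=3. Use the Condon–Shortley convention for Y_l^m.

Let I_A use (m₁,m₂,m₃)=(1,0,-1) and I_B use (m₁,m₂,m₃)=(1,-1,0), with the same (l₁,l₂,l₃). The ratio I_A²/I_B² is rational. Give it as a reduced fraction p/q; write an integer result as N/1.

Same 2,1,3: normalisation and zero-m 3j drop out of the ratio.
A: Δ: 0! 4! 2! / 7! → 1/105; sum: t=0:+1/6 = 1/6; 3j²(2 1 3; 1 0 -1) = Δ·Π!·Σ² = 8/105  (sign +1)
B: Δ: 0! 4! 2! / 7! → 1/105; sum: t=0:+1/12 = 1/12; 3j²(2 1 3; 1 -1 0) = Δ·Π!·Σ² = 1/35  (sign -1)
I_A²/I_B² = (8/105)/(1/35) = 8/3

8/3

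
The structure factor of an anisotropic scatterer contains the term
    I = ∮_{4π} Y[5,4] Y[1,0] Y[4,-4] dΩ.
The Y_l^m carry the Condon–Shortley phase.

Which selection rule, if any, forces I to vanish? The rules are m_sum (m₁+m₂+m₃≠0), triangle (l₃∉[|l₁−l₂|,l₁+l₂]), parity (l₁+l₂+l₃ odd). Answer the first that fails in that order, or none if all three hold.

azimuthal sum: 4 + 0 − 4 = 0  ✓
4 ≤ 4 ≤ 6 (triangle on l)  ✓
L = 5 + 1 + 4 = 10 (even)  ✓

none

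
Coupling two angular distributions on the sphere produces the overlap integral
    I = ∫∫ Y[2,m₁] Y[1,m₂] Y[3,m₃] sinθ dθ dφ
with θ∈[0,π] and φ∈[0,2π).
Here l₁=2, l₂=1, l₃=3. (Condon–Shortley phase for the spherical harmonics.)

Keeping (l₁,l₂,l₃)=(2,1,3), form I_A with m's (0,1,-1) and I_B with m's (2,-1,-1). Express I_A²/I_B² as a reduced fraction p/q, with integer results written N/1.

6/1

Same 2,1,3: normalisation and zero-m 3j drop out of the ratio.
A: Δ: 0! 4! 2! / 7! → 1/105; sum: t=0:+1/8 = 1/8; 3j²(2 1 3; 0 1 -1) = Δ·Π!·Σ² = 2/35  (sign +1)
B: Δ: 0! 4! 2! / 7! → 1/105; sum: t=0:+1/48 = 1/48; 3j²(2 1 3; 2 -1 -1) = Δ·Π!·Σ² = 1/105  (sign +1)
I_A²/I_B² = (2/35)/(1/105) = 6/1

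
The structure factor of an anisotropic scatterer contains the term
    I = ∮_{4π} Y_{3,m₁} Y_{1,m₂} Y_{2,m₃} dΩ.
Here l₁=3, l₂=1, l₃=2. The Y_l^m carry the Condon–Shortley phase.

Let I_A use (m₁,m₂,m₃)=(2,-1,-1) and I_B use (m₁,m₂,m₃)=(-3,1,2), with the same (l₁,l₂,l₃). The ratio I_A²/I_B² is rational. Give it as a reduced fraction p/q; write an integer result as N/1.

2/3

l's match ⇒ only the (l;m) 3-j factors differ between A and B.
A: triangle coeff Δ(3,1,2) = 1/105; Σ_t [0,0]: t=0:+1/12 = 1/12; (3j)²=2/21 [(3 1 2; 2 -1 -1)], sign=-1
B: triangle coeff Δ(3,1,2) = 1/105; Σ_t [2,2]: t=2:+1/48 = 1/48; (3j)²=1/7 [(3 1 2; -3 1 2)], sign=+1
I_A²/I_B² = (2/21)/(1/7) = 2/3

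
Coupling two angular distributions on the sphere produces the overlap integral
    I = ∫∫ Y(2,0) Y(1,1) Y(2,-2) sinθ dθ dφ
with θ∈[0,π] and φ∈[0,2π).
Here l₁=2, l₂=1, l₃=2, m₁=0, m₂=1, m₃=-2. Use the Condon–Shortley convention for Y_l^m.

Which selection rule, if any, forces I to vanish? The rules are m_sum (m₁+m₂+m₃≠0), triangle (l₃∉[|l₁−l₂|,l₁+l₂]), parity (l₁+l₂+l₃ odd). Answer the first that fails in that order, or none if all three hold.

m_sum

m₁+m₂+m₃ = 0 + 1 − 2 = -1  ✗
triangle: |2−1|=1 ≤ l₃=2 ≤ 2+1=3
parity: l₁+l₂+l₃ = 5 is odd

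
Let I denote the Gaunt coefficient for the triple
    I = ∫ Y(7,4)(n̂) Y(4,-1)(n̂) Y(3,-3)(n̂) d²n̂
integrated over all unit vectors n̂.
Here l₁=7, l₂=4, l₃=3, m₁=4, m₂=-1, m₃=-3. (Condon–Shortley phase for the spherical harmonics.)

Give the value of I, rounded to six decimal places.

0.144828

m-sum 0 ✓  L=14 even ✓  3≤3≤11 ✓
Π(2lᵢ+1) = 15×9×7 = 945
triangle coeff Δ(7,4,3) = 1/45045
Σ_t [4,4]: t=4:+1/20736 = 1/20736
(3j)²=35/1287 [(7 4 3; 0 0 0)], sign=-1
Σ_t [3,3]: t=3:−1/518400 = -1/518400
(3j)²=2/195 [(7 4 3; 4 -1 -3)], sign=-1
⇒ 4πI² = 490/1859
I = (+1)√(490/1859/(4π)) = 0.14482829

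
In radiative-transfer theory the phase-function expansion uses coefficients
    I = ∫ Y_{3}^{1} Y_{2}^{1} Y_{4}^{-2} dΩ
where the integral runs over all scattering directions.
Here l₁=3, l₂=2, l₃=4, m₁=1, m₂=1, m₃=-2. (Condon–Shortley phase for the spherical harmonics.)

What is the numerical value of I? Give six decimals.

0.000000

l₁+l₂+l₃=9 is odd: 3j(l;000)=0 ⇒ I=0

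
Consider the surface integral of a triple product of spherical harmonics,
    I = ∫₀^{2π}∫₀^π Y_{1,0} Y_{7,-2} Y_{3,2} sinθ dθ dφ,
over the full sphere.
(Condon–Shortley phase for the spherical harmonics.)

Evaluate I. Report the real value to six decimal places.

triangle: need 6≤l₃≤8, have 3; I=0

0.000000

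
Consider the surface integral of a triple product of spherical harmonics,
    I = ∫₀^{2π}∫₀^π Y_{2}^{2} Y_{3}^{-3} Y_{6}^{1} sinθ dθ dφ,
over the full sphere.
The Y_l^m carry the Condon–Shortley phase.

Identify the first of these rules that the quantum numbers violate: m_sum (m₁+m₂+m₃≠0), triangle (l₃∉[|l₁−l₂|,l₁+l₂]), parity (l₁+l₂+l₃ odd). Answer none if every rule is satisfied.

azimuthal sum: 2 − 3 + 1 = 0  ✓
1 ≤ 6 ≤ 5 (triangle on l)  ✗
L = 2 + 3 + 6 = 11 (odd)

triangle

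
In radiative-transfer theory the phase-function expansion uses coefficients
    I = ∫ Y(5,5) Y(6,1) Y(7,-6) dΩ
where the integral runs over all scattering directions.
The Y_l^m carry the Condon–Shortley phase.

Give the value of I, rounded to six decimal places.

0.126562

m-sum 0 ✓  L=18 even ✓  1≤7≤11 ✓
Π(2lᵢ+1) = 11×13×15 = 2145
triangle coeff Δ(5,6,7) = 1/174594420
Σ_t [0,4]: t=0:+1/4147200 t=1:−1/207360 t=2:+1/82944 t=3:−1/207360 t=4:+1/4147200 = 1/345600
(3j)²=420/46189 [(5 6 7; 0 0 0)], sign=-1
Σ_t [0,0]: t=0:+1/87091200 = 1/87091200
(3j)²=10/969 [(5 6 7; 5 1 -6)], sign=-1
⇒ 4πI² = 21000/104329
I = (+1)√(21000/104329/(4π)) = 0.12656167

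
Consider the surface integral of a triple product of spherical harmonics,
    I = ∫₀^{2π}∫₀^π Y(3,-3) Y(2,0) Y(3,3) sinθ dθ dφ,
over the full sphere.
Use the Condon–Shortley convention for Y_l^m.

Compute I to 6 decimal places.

m-sum 0 ✓  L=8 even ✓  1≤3≤5 ✓
Π(2lᵢ+1) = 7×5×7 = 245
triangle coeff Δ(3,2,3) = 1/3780
Σ_t [0,2]: t=0:+1/24 t=1:−1/4 t=2:+1/24 = -1/6
(3j)²=4/105 [(3 2 3; 0 0 0)], sign=+1
Σ_t [2,2]: t=2:+1/96 = 1/96
(3j)²=5/84 [(3 2 3; -3 0 3)], sign=+1
⇒ 4πI² = 5/9
I = (+1)√(5/9/(4π)) = 0.21026104

0.210261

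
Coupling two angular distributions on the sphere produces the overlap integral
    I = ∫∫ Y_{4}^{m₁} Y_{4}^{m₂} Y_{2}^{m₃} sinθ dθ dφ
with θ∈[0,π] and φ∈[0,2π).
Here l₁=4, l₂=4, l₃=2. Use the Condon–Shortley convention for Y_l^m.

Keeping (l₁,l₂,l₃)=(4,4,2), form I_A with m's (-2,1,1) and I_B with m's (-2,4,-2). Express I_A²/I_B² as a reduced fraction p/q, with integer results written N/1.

Same 4,4,2: normalisation and zero-m 3j drop out of the ratio.
A: Δ: 6! 2! 2! / 11! → 1/13860; sum: t=4:+1/96 t=5:−1/240 = 1/160; 3j²(4 4 2; -2 1 1) = Δ·Π!·Σ² = 27/1540  (sign -1)
B: Δ: 6! 2! 2! / 11! → 1/13860; sum: t=6:+1/2880 = 1/2880; 3j²(4 4 2; -2 4 -2) = Δ·Π!·Σ² = 2/165  (sign +1)
I_A²/I_B² = (27/1540)/(2/165) = 81/56

81/56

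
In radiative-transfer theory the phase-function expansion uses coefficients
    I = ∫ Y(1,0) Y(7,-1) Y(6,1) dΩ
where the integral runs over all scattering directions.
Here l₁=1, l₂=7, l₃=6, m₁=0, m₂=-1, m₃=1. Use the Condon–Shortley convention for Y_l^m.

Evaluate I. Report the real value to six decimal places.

-0.242415

m-sum 0 ✓  L=14 even ✓  6≤6≤8 ✓
Π(2lᵢ+1) = 3×15×13 = 585
triangle coeff Δ(1,7,6) = 1/1365
Σ_t [1,1]: t=1:−1/518400 = -1/518400
(3j)²=7/195 [(1 7 6; 0 0 0)], sign=-1
Σ_t [1,1]: t=1:−1/604800 = -1/604800
(3j)²=16/455 [(1 7 6; 0 -1 1)], sign=+1
⇒ 4πI² = 48/65
I = (-1)√(48/65/(4π)) = -0.24241473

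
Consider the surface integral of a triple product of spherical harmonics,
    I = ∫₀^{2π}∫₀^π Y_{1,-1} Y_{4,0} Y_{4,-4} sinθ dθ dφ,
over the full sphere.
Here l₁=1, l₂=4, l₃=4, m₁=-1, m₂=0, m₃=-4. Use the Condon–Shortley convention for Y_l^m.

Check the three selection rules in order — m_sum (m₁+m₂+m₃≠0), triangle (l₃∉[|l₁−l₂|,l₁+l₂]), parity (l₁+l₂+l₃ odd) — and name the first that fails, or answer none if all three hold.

m_sum

azimuthal sum: -1 + 0 − 4 = -5  ✗
3 ≤ 4 ≤ 5 (triangle on l)
L = 1 + 4 + 4 = 9 (odd)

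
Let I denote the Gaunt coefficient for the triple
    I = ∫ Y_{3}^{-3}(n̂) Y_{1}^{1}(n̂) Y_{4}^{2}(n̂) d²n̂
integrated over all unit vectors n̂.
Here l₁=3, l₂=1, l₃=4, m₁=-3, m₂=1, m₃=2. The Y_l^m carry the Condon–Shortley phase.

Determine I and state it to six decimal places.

0.061558

Rules hold: Σm=0, L=8 even, 2≤4≤4.
N = 7·3·9 = 189
Δ = 0!·6!·2!/9! = 1/252
Racah Σ t=0..0: t=0:+1/36 = 1/36
⇒ 3j(3 1 4; 0 0 0)² = 4/63, sgn +1
Racah Σ t=0..0: t=0:+1/1440 = 1/1440
⇒ 3j(3 1 4; -3 1 2)² = 1/252, sgn +1
4πI² = N·(3j₀)²·(3jₘ)² = 1/21
I = +1·√(0.047619/4π) = 0.06155813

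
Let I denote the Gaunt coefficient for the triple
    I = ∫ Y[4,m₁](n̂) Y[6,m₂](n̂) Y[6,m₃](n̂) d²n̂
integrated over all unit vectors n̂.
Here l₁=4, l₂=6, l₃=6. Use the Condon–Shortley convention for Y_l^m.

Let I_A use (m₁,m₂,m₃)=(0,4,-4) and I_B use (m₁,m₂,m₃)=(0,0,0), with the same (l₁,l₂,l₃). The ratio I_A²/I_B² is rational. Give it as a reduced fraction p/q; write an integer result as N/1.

Same 4,6,6: normalisation and zero-m 3j drop out of the ratio.
A: Δ: 4! 4! 8! / 17! → 1/15315300; sum: t=2:+1/645120 t=3:−1/181440 t=4:+1/829440 = -1/362880; 3j²(4 6 6; 0 4 -4) = Δ·Π!·Σ² = 256/17017  (sign -1)
B: Δ: 4! 4! 8! / 17! → 1/15315300; sum: t=0:+1/829440 t=1:−1/25920 t=2:+1/9216 t=3:−1/25920 t=4:+1/829440 = 7/207360; 3j²(4 6 6; 0 0 0) = Δ·Π!·Σ² = 28/2431  (sign +1)
I_A²/I_B² = (256/17017)/(28/2431) = 64/49

64/49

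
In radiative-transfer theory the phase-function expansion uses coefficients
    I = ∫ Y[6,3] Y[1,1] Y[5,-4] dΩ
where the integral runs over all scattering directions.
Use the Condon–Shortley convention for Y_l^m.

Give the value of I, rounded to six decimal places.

Rules hold: Σm=0, L=12 even, 5≤5≤7.
N = 13·3·11 = 429
Δ = 2!·10!·0!/13! = 1/858
Racah Σ t=1..1: t=1:−1/14400 = -1/14400
⇒ 3j(6 1 5; 0 0 0)² = 6/143, sgn +1
Racah Σ t=2..2: t=2:+1/725760 = 1/725760
⇒ 3j(6 1 5; 3 1 -4)² = 1/286, sgn -1
4πI² = N·(3j₀)²·(3jₘ)² = 9/143
I = -1·√(0.0629371/4π) = -0.07076985

-0.070770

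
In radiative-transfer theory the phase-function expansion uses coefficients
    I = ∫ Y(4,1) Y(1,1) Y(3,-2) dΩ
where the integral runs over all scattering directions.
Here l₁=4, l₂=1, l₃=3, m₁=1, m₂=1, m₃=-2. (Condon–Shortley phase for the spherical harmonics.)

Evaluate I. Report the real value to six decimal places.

-0.106622

Checks pass: Σm=0; 8 even; l₃=3∈[3,5].
(2·4+1)(2·1+1)(2·3+1) = 189
Δ: 2! 6! 0! / 9! → 1/252
sum: t=1:−1/36 = -1/36
3j²(4 1 3; 0 0 0) = Δ·Π!·Σ² = 4/63  (sign +1)
sum: t=2:+1/240 = 1/240
3j²(4 1 3; 1 1 -2) = Δ·Π!·Σ² = 1/84  (sign -1)
combine: 4πI² = 189·4/63·1/84 = 1/7
take √, sign -1: I = -0.10662181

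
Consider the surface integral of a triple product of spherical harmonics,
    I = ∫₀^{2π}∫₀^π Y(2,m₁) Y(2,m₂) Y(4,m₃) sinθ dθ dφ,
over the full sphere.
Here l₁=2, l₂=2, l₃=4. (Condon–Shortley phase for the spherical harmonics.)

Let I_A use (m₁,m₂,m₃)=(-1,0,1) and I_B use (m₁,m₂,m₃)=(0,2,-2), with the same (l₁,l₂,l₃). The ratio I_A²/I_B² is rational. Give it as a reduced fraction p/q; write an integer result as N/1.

Shared (l₁,l₂,l₃)=(2,2,4): N and (l;000)² cancel in I_A²/I_B².
A: Δ = 0!·4!·4!/9! = 1/630; Racah Σ t=0..0: t=0:+1/24 = 1/24; ⇒ 3j(2 2 4; -1 0 1)² = 1/21, sgn -1
B: Δ = 0!·4!·4!/9! = 1/630; Racah Σ t=0..0: t=0:+1/96 = 1/96; ⇒ 3j(2 2 4; 0 2 -2)² = 1/42, sgn +1
I_A²/I_B² = (1/21)/(1/42) = 2/1

2/1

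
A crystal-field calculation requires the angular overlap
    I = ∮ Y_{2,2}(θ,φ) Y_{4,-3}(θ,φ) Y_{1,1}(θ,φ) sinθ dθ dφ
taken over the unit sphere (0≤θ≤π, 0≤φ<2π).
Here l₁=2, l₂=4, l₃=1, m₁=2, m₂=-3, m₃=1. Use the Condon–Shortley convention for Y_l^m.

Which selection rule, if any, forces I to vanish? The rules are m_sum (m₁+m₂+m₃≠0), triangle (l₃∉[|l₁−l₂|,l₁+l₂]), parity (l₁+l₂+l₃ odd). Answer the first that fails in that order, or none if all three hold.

Σmᵢ = 0  ✓
l₃∈[|l₁−l₂|,l₁+l₂]=[2,6], have l₃=1  ✗
Σlᵢ = 7 ⇒ odd

triangle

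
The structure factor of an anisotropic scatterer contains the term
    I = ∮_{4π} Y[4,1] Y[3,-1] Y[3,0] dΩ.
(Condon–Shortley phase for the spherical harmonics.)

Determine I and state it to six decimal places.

-0.099323

Checks pass: Σm=0; 10 even; l₃=3∈[1,7].
(2·4+1)(2·3+1)(2·3+1) = 441
Δ: 4! 4! 2! / 11! → 1/34650
sum: t=1:−1/72 t=2:+1/16 t=3:−1/72 = 5/144
3j²(4 3 3; 0 0 0) = Δ·Π!·Σ² = 2/77  (sign -1)
sum: t=0:+1/288 t=1:−1/24 t=2:+1/48 = -5/288
3j²(4 3 3; 1 -1 0) = Δ·Π!·Σ² = 5/462  (sign +1)
combine: 4πI² = 441·2/77·5/462 = 15/121
take √, sign -1: I = -0.09932258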